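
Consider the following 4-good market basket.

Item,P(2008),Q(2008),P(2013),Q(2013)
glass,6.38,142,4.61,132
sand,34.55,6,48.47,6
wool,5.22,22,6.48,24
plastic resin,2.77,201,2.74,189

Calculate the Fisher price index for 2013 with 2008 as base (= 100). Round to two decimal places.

92.21

Laspeyres component (base-period weights):
ΣP(2013)Q(2008) = 4.61×142 + 48.47×6 + 6.48×22 + 2.74×201 = 654.62 + 290.82 + 142.56 + 550.74 = 1638.74
ΣP(2008)Q(2008) = 6.38×142 + 34.55×6 + 5.22×22 + 2.77×201 = 905.96 + 207.3 + 114.84 + 556.77 = 1784.87
L = 1638.74 / 1784.87 × 100 = 91.8128
Paasche component (current-period weights):
ΣP(2013)Q(2013) = 4.61×132 + 48.47×6 + 6.48×24 + 2.74×189 = 608.52 + 290.82 + 155.52 + 517.86 = 1572.72
ΣP(2008)Q(2013) = 6.38×132 + 34.55×6 + 5.22×24 + 2.77×189 = 842.16 + 207.3 + 125.28 + 523.53 = 1698.27
P = 1572.72 / 1698.27 × 100 = 92.6072
Fisher = √(L × P) = √(91.8128 × 92.6072) = 92.2092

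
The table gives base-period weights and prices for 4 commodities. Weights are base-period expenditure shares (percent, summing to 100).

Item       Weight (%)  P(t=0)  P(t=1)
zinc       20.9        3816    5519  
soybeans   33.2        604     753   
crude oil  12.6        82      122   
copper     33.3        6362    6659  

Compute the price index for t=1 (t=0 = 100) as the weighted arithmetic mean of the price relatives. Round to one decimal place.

125.2

zinc: 20.9 × (5519/3816) = 20.9 × 1.446279 = 30.2272
soybeans: 33.2 × (753/604) = 33.2 × 1.246689 = 41.3901
crude oil: 12.6 × (122/82) = 12.6 × 1.487805 = 18.7463
copper: 33.3 × (6659/6362) = 33.3 × 1.046683 = 34.8546
Index = Σ wᵢ·(p₁ᵢ/p₀ᵢ) = 30.2272 + 41.3901 + 18.7463 + 34.8546 = 125.2182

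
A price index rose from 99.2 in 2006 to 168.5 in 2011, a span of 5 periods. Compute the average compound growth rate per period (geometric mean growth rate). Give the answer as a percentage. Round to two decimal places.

11.18%

Growth factor = (168.5/99.2)^(1/5) = (1.698589)^(1/5) = 1.111777
Growth rate = 1.111777 − 1 = 0.111777 = 11.1777%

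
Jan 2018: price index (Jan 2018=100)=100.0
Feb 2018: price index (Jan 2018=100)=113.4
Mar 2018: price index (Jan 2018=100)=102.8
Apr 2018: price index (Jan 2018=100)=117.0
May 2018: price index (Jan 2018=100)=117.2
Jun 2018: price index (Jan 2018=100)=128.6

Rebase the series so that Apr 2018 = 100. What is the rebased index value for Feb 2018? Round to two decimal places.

Rebased(Feb 2018) = 113.4 / 117.0 × 100 = 96.9231

96.92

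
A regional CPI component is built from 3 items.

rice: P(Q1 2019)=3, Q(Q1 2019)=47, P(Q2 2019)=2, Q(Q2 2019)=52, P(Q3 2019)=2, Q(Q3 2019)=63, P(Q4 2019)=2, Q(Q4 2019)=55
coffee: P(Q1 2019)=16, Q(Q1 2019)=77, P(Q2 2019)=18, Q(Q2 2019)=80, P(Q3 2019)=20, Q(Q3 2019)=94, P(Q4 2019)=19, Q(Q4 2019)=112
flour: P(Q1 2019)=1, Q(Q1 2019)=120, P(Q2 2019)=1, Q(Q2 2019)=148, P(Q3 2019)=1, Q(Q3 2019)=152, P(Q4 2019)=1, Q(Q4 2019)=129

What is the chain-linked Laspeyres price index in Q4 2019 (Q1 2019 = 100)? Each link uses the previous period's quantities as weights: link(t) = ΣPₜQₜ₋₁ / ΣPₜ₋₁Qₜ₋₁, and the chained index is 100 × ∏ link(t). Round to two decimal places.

112.19

Link Q1 2019→Q2 2019:
ΣP(Q2 2019)Q(Q1 2019) = 2×47 + 18×77 + 1×120 = 94 + 1386 + 120 = 1600
ΣP(Q1 2019)Q(Q1 2019) = 3×47 + 16×77 + 1×120 = 141 + 1232 + 120 = 1493
link = 1600/1493 = 1.071668
Link Q2 2019→Q3 2019:
ΣP(Q3 2019)Q(Q2 2019) = 2×52 + 20×80 + 1×148 = 104 + 1600 + 148 = 1852
ΣP(Q2 2019)Q(Q2 2019) = 2×52 + 18×80 + 1×148 = 104 + 1440 + 148 = 1692
link = 1852/1692 = 1.094563
Link Q3 2019→Q4 2019:
ΣP(Q4 2019)Q(Q3 2019) = 2×63 + 19×94 + 1×152 = 126 + 1786 + 152 = 2064
ΣP(Q3 2019)Q(Q3 2019) = 2×63 + 20×94 + 1×152 = 126 + 1880 + 152 = 2158
link = 2064/2158 = 0.956441
Chained index = 100 × 1.071668 × 1.094563 × 0.956441 = 112.1913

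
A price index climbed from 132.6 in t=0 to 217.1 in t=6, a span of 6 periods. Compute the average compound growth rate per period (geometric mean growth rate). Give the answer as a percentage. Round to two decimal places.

8.56%

Growth factor = (217.1/132.6)^(1/6) = (1.637255)^(1/6) = 1.085641
Growth rate = 1.085641 − 1 = 0.085641 = 8.5641%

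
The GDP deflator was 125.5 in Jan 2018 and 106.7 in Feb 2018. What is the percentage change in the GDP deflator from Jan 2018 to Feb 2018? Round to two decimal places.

Change = (106.7 − 125.5) / 125.5 × 100
       = -18.8 / 125.5 × 100 = -14.9801%

-14.98%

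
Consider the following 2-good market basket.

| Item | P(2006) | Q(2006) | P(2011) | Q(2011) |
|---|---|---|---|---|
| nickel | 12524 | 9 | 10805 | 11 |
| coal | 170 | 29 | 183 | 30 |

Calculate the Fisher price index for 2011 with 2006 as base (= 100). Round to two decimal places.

Laspeyres component (base-period weights):
ΣP(2011)Q(2006) = 10805×9 + 183×29 = 97245 + 5307 = 102552
ΣP(2006)Q(2006) = 12524×9 + 170×29 = 112716 + 4930 = 117646
L = 102552 / 117646 × 100 = 87.1700
Paasche component (current-period weights):
ΣP(2011)Q(2011) = 10805×11 + 183×30 = 118855 + 5490 = 124345
ΣP(2006)Q(2011) = 12524×11 + 170×30 = 137764 + 5100 = 142864
P = 124345 / 142864 × 100 = 87.0373
Fisher = √(L × P) = √(87.1700 × 87.0373) = 87.1036

87.10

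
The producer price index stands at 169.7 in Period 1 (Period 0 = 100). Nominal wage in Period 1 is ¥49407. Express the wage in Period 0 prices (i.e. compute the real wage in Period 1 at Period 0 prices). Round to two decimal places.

29114.32

Real = Nominal ÷ (Index/100) = 49407 ÷ (169.7/100)
     = 49407 ÷ 1.697 = 29114.3194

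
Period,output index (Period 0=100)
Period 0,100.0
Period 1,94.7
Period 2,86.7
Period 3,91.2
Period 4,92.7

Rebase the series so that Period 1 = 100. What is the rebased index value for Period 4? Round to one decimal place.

Rebased(Period 4) = 92.7 / 94.7 × 100 = 97.8881

97.9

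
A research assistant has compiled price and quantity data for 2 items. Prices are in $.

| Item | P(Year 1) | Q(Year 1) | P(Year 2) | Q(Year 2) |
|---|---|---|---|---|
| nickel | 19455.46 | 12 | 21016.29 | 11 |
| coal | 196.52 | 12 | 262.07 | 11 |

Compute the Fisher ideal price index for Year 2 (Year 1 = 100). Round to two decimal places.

Laspeyres component (base-period weights):
ΣP(Year 2)Q(Year 1) = 21016.29×12 + 262.07×12 = 252195.48 + 3144.84 = 255340.32
ΣP(Year 1)Q(Year 1) = 19455.46×12 + 196.52×12 = 233465.52 + 2358.24 = 235823.76
L = 255340.32 / 235823.76 × 100 = 108.2759
Paasche component (current-period weights):
ΣP(Year 2)Q(Year 2) = 21016.29×11 + 262.07×11 = 231179.19 + 2882.77 = 234061.96
ΣP(Year 1)Q(Year 2) = 19455.46×11 + 196.52×11 = 214010.06 + 2161.72 = 216171.78
P = 234061.96 / 216171.78 × 100 = 108.2759
Fisher = √(L × P) = √(108.2759 × 108.2759) = 108.2759

108.28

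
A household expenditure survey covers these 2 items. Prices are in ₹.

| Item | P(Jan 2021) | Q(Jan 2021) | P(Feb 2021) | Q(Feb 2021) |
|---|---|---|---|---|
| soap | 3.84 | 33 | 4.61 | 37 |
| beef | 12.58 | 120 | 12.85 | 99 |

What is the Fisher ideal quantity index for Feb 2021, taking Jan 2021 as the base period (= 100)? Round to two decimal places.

Laspeyres component (base-period weights):
ΣP(Jan 2021)Q(Feb 2021) = 3.84×37 + 12.58×99 = 142.08 + 1245.42 = 1387.5
ΣP(Jan 2021)Q(Jan 2021) = 3.84×33 + 12.58×120 = 126.72 + 1509.6 = 1636.32
L = 1387.5 / 1636.32 × 100 = 84.7939
Paasche component (current-period weights):
ΣP(Feb 2021)Q(Feb 2021) = 4.61×37 + 12.85×99 = 170.57 + 1272.15 = 1442.72
ΣP(Feb 2021)Q(Jan 2021) = 4.61×33 + 12.85×120 = 152.13 + 1542 = 1694.13
P = 1442.72 / 1694.13 × 100 = 85.1599
Fisher = √(L × P) = √(84.7939 × 85.1599) = 84.9767

84.98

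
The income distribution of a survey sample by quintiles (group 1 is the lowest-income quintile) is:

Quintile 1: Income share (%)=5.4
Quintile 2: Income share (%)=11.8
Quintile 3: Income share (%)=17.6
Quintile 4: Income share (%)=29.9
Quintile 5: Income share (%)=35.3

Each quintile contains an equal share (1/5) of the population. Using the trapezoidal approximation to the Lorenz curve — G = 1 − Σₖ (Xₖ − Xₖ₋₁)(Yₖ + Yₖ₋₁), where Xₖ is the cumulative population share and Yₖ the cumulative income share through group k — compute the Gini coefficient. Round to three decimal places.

Cumulative income shares Yₖ: 0.0540, 0.1720, 0.3480, 0.6470, 1.0000
Σ (Xₖ−Xₖ₋₁)(Yₖ+Yₖ₋₁) = (1/5)(0.0540+0.0000) + (1/5)(0.1720+0.0540) + (1/5)(0.3480+0.1720) + (1/5)(0.6470+0.3480) + (1/5)(1.0000+0.6470)
  = 0.0108 + 0.0452 + 0.1040 + 0.1990 + 0.3294 = 0.6884
G = 1 − 0.6884 = 0.3116

0.312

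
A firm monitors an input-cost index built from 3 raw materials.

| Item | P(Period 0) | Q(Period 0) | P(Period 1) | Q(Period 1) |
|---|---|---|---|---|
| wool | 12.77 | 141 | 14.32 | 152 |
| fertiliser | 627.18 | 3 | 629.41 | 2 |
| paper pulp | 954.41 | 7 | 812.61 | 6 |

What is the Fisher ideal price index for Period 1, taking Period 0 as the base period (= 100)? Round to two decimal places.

92.87

Laspeyres component (base-period weights):
ΣP(Period 1)Q(Period 0) = 14.32×141 + 629.41×3 + 812.61×7 = 2019.12 + 1888.23 + 5688.27 = 9595.62
ΣP(Period 0)Q(Period 0) = 12.77×141 + 627.18×3 + 954.41×7 = 1800.57 + 1881.54 + 6680.87 = 10362.98
L = 9595.62 / 10362.98 × 100 = 92.5952
Paasche component (current-period weights):
ΣP(Period 1)Q(Period 1) = 14.32×152 + 629.41×2 + 812.61×6 = 2176.64 + 1258.82 + 4875.66 = 8311.12
ΣP(Period 0)Q(Period 1) = 12.77×152 + 627.18×2 + 954.41×6 = 1941.04 + 1254.36 + 5726.46 = 8921.86
P = 8311.12 / 8921.86 × 100 = 93.1546
Fisher = √(L × P) = √(92.5952 × 93.1546) = 92.8745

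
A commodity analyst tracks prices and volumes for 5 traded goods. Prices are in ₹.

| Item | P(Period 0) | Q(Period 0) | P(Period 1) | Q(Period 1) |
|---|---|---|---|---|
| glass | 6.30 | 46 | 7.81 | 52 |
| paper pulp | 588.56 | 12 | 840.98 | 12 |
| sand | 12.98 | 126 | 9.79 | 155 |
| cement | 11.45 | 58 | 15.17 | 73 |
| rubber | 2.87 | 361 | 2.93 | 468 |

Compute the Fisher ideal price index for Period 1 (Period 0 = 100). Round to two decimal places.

126.30

Laspeyres component (base-period weights):
ΣP(Period 1)Q(Period 0) = 7.81×46 + 840.98×12 + 9.79×126 + 15.17×58 + 2.93×361 = 359.26 + 10091.76 + 1233.54 + 879.86 + 1057.73 = 13622.15
ΣP(Period 0)Q(Period 0) = 6.30×46 + 588.56×12 + 12.98×126 + 11.45×58 + 2.87×361 = 289.8 + 7062.72 + 1635.48 + 664.1 + 1036.07 = 10688.17
L = 13622.15 / 10688.17 × 100 = 127.4507
Paasche component (current-period weights):
ΣP(Period 1)Q(Period 1) = 7.81×52 + 840.98×12 + 9.79×155 + 15.17×73 + 2.93×468 = 406.12 + 10091.76 + 1517.45 + 1107.41 + 1371.24 = 14493.98
ΣP(Period 0)Q(Period 1) = 6.30×52 + 588.56×12 + 12.98×155 + 11.45×73 + 2.87×468 = 327.6 + 7062.72 + 2011.9 + 835.85 + 1343.16 = 11581.23
P = 14493.98 / 11581.23 × 100 = 125.1506
Fisher = √(L × P) = √(127.4507 × 125.1506) = 126.2954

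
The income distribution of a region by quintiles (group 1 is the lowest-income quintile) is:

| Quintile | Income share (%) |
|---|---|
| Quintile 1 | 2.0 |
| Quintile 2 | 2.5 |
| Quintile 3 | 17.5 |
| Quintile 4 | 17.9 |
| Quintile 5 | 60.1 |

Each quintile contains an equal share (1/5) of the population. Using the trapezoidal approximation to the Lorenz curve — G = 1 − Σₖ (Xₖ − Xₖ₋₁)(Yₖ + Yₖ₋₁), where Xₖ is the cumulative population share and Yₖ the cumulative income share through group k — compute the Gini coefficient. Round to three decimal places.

Cumulative income shares Yₖ: 0.0200, 0.0450, 0.2200, 0.3990, 1.0000
Σ (Xₖ−Xₖ₋₁)(Yₖ+Yₖ₋₁) = (1/5)(0.0200+0.0000) + (1/5)(0.0450+0.0200) + (1/5)(0.2200+0.0450) + (1/5)(0.3990+0.2200) + (1/5)(1.0000+0.3990)
  = 0.0040 + 0.0130 + 0.0530 + 0.1238 + 0.2798 = 0.4736
G = 1 − 0.4736 = 0.5264

0.526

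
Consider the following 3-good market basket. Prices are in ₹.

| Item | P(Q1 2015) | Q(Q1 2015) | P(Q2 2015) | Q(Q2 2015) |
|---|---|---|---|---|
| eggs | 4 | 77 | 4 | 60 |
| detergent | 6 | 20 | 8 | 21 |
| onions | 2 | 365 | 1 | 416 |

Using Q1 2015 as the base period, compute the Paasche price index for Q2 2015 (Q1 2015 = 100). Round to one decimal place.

Paasche price index uses current-period quantities as weights.
ΣP(Q2 2015)·Q(Q2 2015) = 4×60 + 8×21 + 1×416 = 240 + 168 + 416 = 824
ΣP(Q1 2015)·Q(Q2 2015) = 4×60 + 6×21 + 2×416 = 240 + 126 + 832 = 1198
Index = 824 / 1198 × 100 = 68.7813

68.8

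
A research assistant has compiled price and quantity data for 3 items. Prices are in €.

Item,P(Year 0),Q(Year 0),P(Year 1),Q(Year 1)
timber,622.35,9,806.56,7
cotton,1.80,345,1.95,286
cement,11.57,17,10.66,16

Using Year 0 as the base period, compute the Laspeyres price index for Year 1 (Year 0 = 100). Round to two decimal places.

126.39

Laspeyres price index uses base-period quantities as weights.
ΣP(Year 1)·Q(Year 0) = 806.56×9 + 1.95×345 + 10.66×17 = 7259.04 + 672.75 + 181.22 = 8113.01
ΣP(Year 0)·Q(Year 0) = 622.35×9 + 1.80×345 + 11.57×17 = 5601.15 + 621 + 196.69 = 6418.84
Index = 8113.01 / 6418.84 × 100 = 126.3937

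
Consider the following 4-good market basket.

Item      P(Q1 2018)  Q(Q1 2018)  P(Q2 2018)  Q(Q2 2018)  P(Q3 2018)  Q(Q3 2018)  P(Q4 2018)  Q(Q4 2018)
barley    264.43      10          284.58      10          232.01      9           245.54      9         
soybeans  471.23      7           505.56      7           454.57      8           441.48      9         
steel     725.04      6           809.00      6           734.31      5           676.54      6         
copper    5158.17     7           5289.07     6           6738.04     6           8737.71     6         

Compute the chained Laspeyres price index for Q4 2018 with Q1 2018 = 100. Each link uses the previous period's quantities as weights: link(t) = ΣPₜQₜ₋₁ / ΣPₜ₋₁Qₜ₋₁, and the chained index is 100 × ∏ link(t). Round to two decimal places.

150.51

Link Q1 2018→Q2 2018:
ΣP(Q2 2018)Q(Q1 2018) = 284.58×10 + 505.56×7 + 809.00×6 + 5289.07×7 = 2845.8 + 3538.92 + 4854 + 37023.49 = 48262.21
ΣP(Q1 2018)Q(Q1 2018) = 264.43×10 + 471.23×7 + 725.04×6 + 5158.17×7 = 2644.3 + 3298.61 + 4350.24 + 36107.19 = 46400.34
link = 48262.21/46400.34 = 1.040126
Link Q2 2018→Q3 2018:
ΣP(Q3 2018)Q(Q2 2018) = 232.01×10 + 454.57×7 + 734.31×6 + 6738.04×6 = 2320.1 + 3181.99 + 4405.86 + 40428.24 = 50336.19
ΣP(Q2 2018)Q(Q2 2018) = 284.58×10 + 505.56×7 + 809.00×6 + 5289.07×6 = 2845.8 + 3538.92 + 4854 + 31734.42 = 42973.14
link = 50336.19/42973.14 = 1.171341
Link Q3 2018→Q4 2018:
ΣP(Q4 2018)Q(Q3 2018) = 245.54×9 + 441.48×8 + 676.54×5 + 8737.71×6 = 2209.86 + 3531.84 + 3382.7 + 52426.26 = 61550.66
ΣP(Q3 2018)Q(Q3 2018) = 232.01×9 + 454.57×8 + 734.31×5 + 6738.04×6 = 2088.09 + 3636.56 + 3671.55 + 40428.24 = 49824.44
link = 61550.66/49824.44 = 1.235351
Chained index = 100 × 1.040126 × 1.171341 × 1.235351 = 150.5080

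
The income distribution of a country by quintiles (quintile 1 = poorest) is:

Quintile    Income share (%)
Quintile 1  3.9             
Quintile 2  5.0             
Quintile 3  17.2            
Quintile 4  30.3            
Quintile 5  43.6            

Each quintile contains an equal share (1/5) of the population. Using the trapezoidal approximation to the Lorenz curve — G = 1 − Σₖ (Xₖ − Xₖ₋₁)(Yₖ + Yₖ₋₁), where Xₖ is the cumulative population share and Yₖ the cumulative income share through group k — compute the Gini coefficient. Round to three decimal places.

Cumulative income shares Yₖ: 0.0390, 0.0890, 0.2610, 0.5640, 1.0000
Σ (Xₖ−Xₖ₋₁)(Yₖ+Yₖ₋₁) = (1/5)(0.0390+0.0000) + (1/5)(0.0890+0.0390) + (1/5)(0.2610+0.0890) + (1/5)(0.5640+0.2610) + (1/5)(1.0000+0.5640)
  = 0.0078 + 0.0256 + 0.0700 + 0.1650 + 0.3128 = 0.5812
G = 1 − 0.5812 = 0.4188

0.419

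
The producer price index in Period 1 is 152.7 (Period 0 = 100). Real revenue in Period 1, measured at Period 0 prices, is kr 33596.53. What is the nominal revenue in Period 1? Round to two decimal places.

51301.90

Nominal = Real × (Index/100) = 33596.53 × (152.7/100)
        = 33596.53 × 1.527 = 51301.9013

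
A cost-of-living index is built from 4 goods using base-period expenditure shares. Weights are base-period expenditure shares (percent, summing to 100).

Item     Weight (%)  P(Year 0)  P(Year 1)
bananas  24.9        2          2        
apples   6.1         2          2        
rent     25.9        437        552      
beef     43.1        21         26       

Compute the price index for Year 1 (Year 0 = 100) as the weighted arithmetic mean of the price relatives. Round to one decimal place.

bananas: 24.9 × (2/2) = 24.9 × 1.000000 = 24.9000
apples: 6.1 × (2/2) = 6.1 × 1.000000 = 6.1000
rent: 25.9 × (552/437) = 25.9 × 1.263158 = 32.7158
beef: 43.1 × (26/21) = 43.1 × 1.238095 = 53.3619
Index = Σ wᵢ·(p₁ᵢ/p₀ᵢ) = 24.9000 + 6.1000 + 32.7158 + 53.3619 = 117.0777

117.1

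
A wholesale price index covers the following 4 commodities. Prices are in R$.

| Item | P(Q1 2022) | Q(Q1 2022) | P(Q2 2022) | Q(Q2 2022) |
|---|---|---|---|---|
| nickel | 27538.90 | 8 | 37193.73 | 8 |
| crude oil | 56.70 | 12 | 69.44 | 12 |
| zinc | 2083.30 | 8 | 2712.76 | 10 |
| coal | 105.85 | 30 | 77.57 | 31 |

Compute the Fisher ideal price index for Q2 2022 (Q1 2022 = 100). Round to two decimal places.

Laspeyres component (base-period weights):
ΣP(Q2 2022)Q(Q1 2022) = 37193.73×8 + 69.44×12 + 2712.76×8 + 77.57×30 = 297549.84 + 833.28 + 21702.08 + 2327.1 = 322412.3
ΣP(Q1 2022)Q(Q1 2022) = 27538.90×8 + 56.70×12 + 2083.30×8 + 105.85×30 = 220311.2 + 680.4 + 16666.4 + 3175.5 = 240833.5
L = 322412.3 / 240833.5 × 100 = 133.8735
Paasche component (current-period weights):
ΣP(Q2 2022)Q(Q2 2022) = 37193.73×8 + 69.44×12 + 2712.76×10 + 77.57×31 = 297549.84 + 833.28 + 27127.6 + 2404.67 = 327915.39
ΣP(Q1 2022)Q(Q2 2022) = 27538.90×8 + 56.70×12 + 2083.30×10 + 105.85×31 = 220311.2 + 680.4 + 20833 + 3281.35 = 245105.95
P = 327915.39 / 245105.95 × 100 = 133.7852
Fisher = √(L × P) = √(133.8735 × 133.7852) = 133.8293

133.83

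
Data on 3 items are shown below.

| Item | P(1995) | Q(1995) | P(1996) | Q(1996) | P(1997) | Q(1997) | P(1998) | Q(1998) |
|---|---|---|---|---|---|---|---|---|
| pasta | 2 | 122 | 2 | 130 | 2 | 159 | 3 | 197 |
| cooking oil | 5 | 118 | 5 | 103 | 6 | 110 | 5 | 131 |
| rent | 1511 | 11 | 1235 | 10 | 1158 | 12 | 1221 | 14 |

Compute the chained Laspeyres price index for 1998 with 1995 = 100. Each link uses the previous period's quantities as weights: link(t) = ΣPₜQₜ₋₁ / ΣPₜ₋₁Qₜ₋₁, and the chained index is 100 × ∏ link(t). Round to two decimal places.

Link 1995→1996:
ΣP(1996)Q(1995) = 2×122 + 5×118 + 1235×11 = 244 + 590 + 13585 = 14419
ΣP(1995)Q(1995) = 2×122 + 5×118 + 1511×11 = 244 + 590 + 16621 = 17455
link = 14419/17455 = 0.826067
Link 1996→1997:
ΣP(1997)Q(1996) = 2×130 + 6×103 + 1158×10 = 260 + 618 + 11580 = 12458
ΣP(1996)Q(1996) = 2×130 + 5×103 + 1235×10 = 260 + 515 + 12350 = 13125
link = 12458/13125 = 0.949181
Link 1997→1998:
ΣP(1998)Q(1997) = 3×159 + 5×110 + 1221×12 = 477 + 550 + 14652 = 15679
ΣP(1997)Q(1997) = 2×159 + 6×110 + 1158×12 = 318 + 660 + 13896 = 14874
link = 15679/14874 = 1.054121
Chained index = 100 × 0.826067 × 0.949181 × 1.054121 = 82.6523

82.65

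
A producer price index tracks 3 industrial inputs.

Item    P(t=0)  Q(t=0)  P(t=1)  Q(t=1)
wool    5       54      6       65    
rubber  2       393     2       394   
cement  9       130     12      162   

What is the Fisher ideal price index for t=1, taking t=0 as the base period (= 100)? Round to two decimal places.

Laspeyres component (base-period weights):
ΣP(t=1)Q(t=0) = 6×54 + 2×393 + 12×130 = 324 + 786 + 1560 = 2670
ΣP(t=0)Q(t=0) = 5×54 + 2×393 + 9×130 = 270 + 786 + 1170 = 2226
L = 2670 / 2226 × 100 = 119.9461
Paasche component (current-period weights):
ΣP(t=1)Q(t=1) = 6×65 + 2×394 + 12×162 = 390 + 788 + 1944 = 3122
ΣP(t=0)Q(t=1) = 5×65 + 2×394 + 9×162 = 325 + 788 + 1458 = 2571
P = 3122 / 2571 × 100 = 121.4313
Fisher = √(L × P) = √(119.9461 × 121.4313) = 120.6864

120.69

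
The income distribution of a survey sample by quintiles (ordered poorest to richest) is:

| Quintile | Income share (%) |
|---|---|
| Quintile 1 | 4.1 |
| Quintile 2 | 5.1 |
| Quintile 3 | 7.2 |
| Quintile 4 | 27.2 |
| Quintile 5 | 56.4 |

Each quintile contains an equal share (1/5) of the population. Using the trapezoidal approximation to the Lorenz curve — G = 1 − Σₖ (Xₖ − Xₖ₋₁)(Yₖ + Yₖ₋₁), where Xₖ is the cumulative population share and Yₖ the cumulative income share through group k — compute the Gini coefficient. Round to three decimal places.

0.507

Cumulative income shares Yₖ: 0.0410, 0.0920, 0.1640, 0.4360, 1.0000
Σ (Xₖ−Xₖ₋₁)(Yₖ+Yₖ₋₁) = (1/5)(0.0410+0.0000) + (1/5)(0.0920+0.0410) + (1/5)(0.1640+0.0920) + (1/5)(0.4360+0.1640) + (1/5)(1.0000+0.4360)
  = 0.0082 + 0.0266 + 0.0512 + 0.1200 + 0.2872 = 0.4932
G = 1 − 0.4932 = 0.5068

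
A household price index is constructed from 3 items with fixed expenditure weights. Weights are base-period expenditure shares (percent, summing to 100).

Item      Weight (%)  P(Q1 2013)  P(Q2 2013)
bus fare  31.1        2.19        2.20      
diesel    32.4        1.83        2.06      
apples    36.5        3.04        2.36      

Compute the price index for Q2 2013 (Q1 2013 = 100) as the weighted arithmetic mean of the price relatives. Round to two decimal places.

96.05

bus fare: 31.1 × (2.20/2.19) = 31.1 × 1.004566 = 31.2420
diesel: 32.4 × (2.06/1.83) = 32.4 × 1.125683 = 36.4721
apples: 36.5 × (2.36/3.04) = 36.5 × 0.776316 = 28.3355
Index = Σ wᵢ·(p₁ᵢ/p₀ᵢ) = 31.2420 + 36.4721 + 28.3355 = 96.0497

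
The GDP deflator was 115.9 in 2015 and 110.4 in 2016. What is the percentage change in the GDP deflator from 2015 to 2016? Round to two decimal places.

Change = (110.4 − 115.9) / 115.9 × 100
       = -5.5 / 115.9 × 100 = -4.7455%

-4.75%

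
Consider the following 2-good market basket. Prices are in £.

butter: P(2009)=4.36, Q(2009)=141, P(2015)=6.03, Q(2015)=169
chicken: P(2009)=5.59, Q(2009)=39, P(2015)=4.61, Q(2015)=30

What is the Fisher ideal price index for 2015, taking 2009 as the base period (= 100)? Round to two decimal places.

Laspeyres component (base-period weights):
ΣP(2015)Q(2009) = 6.03×141 + 4.61×39 = 850.23 + 179.79 = 1030.02
ΣP(2009)Q(2009) = 4.36×141 + 5.59×39 = 614.76 + 218.01 = 832.77
L = 1030.02 / 832.77 × 100 = 123.6860
Paasche component (current-period weights):
ΣP(2015)Q(2015) = 6.03×169 + 4.61×30 = 1019.07 + 138.3 = 1157.37
ΣP(2009)Q(2015) = 4.36×169 + 5.59×30 = 736.84 + 167.7 = 904.54
P = 1157.37 / 904.54 × 100 = 127.9512
Fisher = √(L × P) = √(123.6860 × 127.9512) = 125.8005

125.80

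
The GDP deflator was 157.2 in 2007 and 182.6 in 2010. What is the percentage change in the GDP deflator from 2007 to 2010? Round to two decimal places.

16.16%

Change = (182.6 − 157.2) / 157.2 × 100
       = 25.4 / 157.2 × 100 = 16.1578%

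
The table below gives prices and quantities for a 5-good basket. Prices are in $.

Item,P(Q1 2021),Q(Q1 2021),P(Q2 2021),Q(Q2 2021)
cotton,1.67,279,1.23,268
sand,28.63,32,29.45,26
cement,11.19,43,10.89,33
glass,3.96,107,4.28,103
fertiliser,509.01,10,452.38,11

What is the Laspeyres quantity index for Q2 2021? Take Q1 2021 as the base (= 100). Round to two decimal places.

Laspeyres quantity index uses base-period prices as weights.
ΣP(Q1 2021)·Q(Q2 2021) = 1.67×268 + 28.63×26 + 11.19×33 + 3.96×103 + 509.01×11 = 447.56 + 744.38 + 369.27 + 407.88 + 5599.11 = 7568.2
ΣP(Q1 2021)·Q(Q1 2021) = 1.67×279 + 28.63×32 + 11.19×43 + 3.96×107 + 509.01×10 = 465.93 + 916.16 + 481.17 + 423.72 + 5090.1 = 7377.08
Index = 7568.2 / 7377.08 × 100 = 102.5907

102.59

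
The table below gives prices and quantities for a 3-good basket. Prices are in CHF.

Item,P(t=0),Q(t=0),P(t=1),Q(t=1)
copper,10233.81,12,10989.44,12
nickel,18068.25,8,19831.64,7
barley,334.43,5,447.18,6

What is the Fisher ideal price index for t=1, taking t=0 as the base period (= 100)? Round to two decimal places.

108.81

Laspeyres component (base-period weights):
ΣP(t=1)Q(t=0) = 10989.44×12 + 19831.64×8 + 447.18×5 = 131873.28 + 158653.12 + 2235.9 = 292762.3
ΣP(t=0)Q(t=0) = 10233.81×12 + 18068.25×8 + 334.43×5 = 122805.72 + 144546 + 1672.15 = 269023.87
L = 292762.3 / 269023.87 × 100 = 108.8239
Paasche component (current-period weights):
ΣP(t=1)Q(t=1) = 10989.44×12 + 19831.64×7 + 447.18×6 = 131873.28 + 138821.48 + 2683.08 = 273377.84
ΣP(t=0)Q(t=1) = 10233.81×12 + 18068.25×7 + 334.43×6 = 122805.72 + 126477.75 + 2006.58 = 251290.05
P = 273377.84 / 251290.05 × 100 = 108.7898
Fisher = √(L × P) = √(108.8239 × 108.7898) = 108.8068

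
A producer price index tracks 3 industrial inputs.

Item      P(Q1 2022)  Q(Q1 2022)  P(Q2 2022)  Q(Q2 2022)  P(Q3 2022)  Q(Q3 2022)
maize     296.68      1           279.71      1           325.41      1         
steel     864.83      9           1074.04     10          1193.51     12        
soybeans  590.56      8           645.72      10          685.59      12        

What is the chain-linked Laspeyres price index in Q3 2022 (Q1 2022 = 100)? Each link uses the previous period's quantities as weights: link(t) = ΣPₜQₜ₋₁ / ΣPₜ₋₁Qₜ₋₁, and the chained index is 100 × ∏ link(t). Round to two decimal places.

Link Q1 2022→Q2 2022:
ΣP(Q2 2022)Q(Q1 2022) = 279.71×1 + 1074.04×9 + 645.72×8 = 279.71 + 9666.36 + 5165.76 = 15111.83
ΣP(Q1 2022)Q(Q1 2022) = 296.68×1 + 864.83×9 + 590.56×8 = 296.68 + 7783.47 + 4724.48 = 12804.63
link = 15111.83/12804.63 = 1.180185
Link Q2 2022→Q3 2022:
ΣP(Q3 2022)Q(Q2 2022) = 325.41×1 + 1193.51×10 + 685.59×10 = 325.41 + 11935.1 + 6855.9 = 19116.41
ΣP(Q2 2022)Q(Q2 2022) = 279.71×1 + 1074.04×10 + 645.72×10 = 279.71 + 10740.4 + 6457.2 = 17477.31
link = 19116.41/17477.31 = 1.093784
Chained index = 100 × 1.180185 × 1.093784 = 129.0868

129.09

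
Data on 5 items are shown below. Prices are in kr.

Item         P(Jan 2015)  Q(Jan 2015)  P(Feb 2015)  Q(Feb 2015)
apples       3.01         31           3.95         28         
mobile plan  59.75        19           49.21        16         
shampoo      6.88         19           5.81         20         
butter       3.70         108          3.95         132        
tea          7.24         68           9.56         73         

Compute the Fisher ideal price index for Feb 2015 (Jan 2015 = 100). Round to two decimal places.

Laspeyres component (base-period weights):
ΣP(Feb 2015)Q(Jan 2015) = 3.95×31 + 49.21×19 + 5.81×19 + 3.95×108 + 9.56×68 = 122.45 + 934.99 + 110.39 + 426.6 + 650.08 = 2244.51
ΣP(Jan 2015)Q(Jan 2015) = 3.01×31 + 59.75×19 + 6.88×19 + 3.70×108 + 7.24×68 = 93.31 + 1135.25 + 130.72 + 399.6 + 492.32 = 2251.2
L = 2244.51 / 2251.2 × 100 = 99.7028
Paasche component (current-period weights):
ΣP(Feb 2015)Q(Feb 2015) = 3.95×28 + 49.21×16 + 5.81×20 + 3.95×132 + 9.56×73 = 110.6 + 787.36 + 116.2 + 521.4 + 697.88 = 2233.44
ΣP(Jan 2015)Q(Feb 2015) = 3.01×28 + 59.75×16 + 6.88×20 + 3.70×132 + 7.24×73 = 84.28 + 956 + 137.6 + 488.4 + 528.52 = 2194.8
P = 2233.44 / 2194.8 × 100 = 101.7605
Fisher = √(L × P) = √(99.7028 × 101.7605) = 100.7264

100.73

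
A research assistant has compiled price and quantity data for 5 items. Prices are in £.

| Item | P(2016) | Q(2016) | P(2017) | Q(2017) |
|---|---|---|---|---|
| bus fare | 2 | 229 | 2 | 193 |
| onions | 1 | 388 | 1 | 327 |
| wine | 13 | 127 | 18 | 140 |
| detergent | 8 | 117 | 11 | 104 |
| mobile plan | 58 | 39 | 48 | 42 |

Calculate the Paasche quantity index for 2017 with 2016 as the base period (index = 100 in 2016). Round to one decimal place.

Paasche quantity index uses current-period prices as weights.
ΣP(2017)·Q(2017) = 2×193 + 1×327 + 18×140 + 11×104 + 48×42 = 386 + 327 + 2520 + 1144 + 2016 = 6393
ΣP(2017)·Q(2016) = 2×229 + 1×388 + 18×127 + 11×117 + 48×39 = 458 + 388 + 2286 + 1287 + 1872 = 6291
Index = 6393 / 6291 × 100 = 101.6214

101.6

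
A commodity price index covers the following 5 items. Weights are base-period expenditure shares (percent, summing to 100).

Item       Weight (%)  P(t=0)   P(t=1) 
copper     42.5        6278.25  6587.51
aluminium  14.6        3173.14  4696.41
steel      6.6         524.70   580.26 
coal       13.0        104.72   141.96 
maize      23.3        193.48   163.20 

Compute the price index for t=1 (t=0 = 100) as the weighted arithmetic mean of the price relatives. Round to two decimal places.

copper: 42.5 × (6587.51/6278.25) = 42.5 × 1.049259 = 44.5935
aluminium: 14.6 × (4696.41/3173.14) = 14.6 × 1.480051 = 21.6087
steel: 6.6 × (580.26/524.70) = 6.6 × 1.105889 = 7.2989
coal: 13.0 × (141.96/104.72) = 13.0 × 1.355615 = 17.6230
maize: 23.3 × (163.20/193.48) = 23.3 × 0.843498 = 19.6535
Index = Σ wᵢ·(p₁ᵢ/p₀ᵢ) = 44.5935 + 21.6087 + 7.2989 + 17.6230 + 19.6535 = 110.7776

110.78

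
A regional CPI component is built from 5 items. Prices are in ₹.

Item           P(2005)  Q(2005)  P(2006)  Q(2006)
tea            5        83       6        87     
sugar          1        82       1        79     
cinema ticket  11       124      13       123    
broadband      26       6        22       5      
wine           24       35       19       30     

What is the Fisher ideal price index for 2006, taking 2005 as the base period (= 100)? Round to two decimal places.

105.31

Laspeyres component (base-period weights):
ΣP(2006)Q(2005) = 6×83 + 1×82 + 13×124 + 22×6 + 19×35 = 498 + 82 + 1612 + 132 + 665 = 2989
ΣP(2005)Q(2005) = 5×83 + 1×82 + 11×124 + 26×6 + 24×35 = 415 + 82 + 1364 + 156 + 840 = 2857
L = 2989 / 2857 × 100 = 104.6202
Paasche component (current-period weights):
ΣP(2006)Q(2006) = 6×87 + 1×79 + 13×123 + 22×5 + 19×30 = 522 + 79 + 1599 + 110 + 570 = 2880
ΣP(2005)Q(2006) = 5×87 + 1×79 + 11×123 + 26×5 + 24×30 = 435 + 79 + 1353 + 130 + 720 = 2717
P = 2880 / 2717 × 100 = 105.9993
Fisher = √(L × P) = √(104.6202 × 105.9993) = 105.3075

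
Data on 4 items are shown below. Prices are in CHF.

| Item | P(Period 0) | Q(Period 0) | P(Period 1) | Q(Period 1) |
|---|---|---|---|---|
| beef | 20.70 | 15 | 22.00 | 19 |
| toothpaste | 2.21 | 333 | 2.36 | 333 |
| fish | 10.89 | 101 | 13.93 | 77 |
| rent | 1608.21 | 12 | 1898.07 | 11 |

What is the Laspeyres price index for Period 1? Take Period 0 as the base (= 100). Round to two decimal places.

117.98

Laspeyres price index uses base-period quantities as weights.
ΣP(Period 1)·Q(Period 0) = 22.00×15 + 2.36×333 + 13.93×101 + 1898.07×12 = 330 + 785.88 + 1406.93 + 22776.84 = 25299.65
ΣP(Period 0)·Q(Period 0) = 20.70×15 + 2.21×333 + 10.89×101 + 1608.21×12 = 310.5 + 735.93 + 1099.89 + 19298.52 = 21444.84
Index = 25299.65 / 21444.84 × 100 = 117.9755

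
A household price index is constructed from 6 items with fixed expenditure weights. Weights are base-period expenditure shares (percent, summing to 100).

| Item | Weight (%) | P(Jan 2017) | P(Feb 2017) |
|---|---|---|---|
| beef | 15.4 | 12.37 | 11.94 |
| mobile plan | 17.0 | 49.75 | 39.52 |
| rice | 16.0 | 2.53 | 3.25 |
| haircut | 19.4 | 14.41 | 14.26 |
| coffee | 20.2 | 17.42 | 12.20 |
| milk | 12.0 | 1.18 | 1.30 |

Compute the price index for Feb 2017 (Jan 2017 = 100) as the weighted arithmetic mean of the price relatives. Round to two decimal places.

beef: 15.4 × (11.94/12.37) = 15.4 × 0.965238 = 14.8647
mobile plan: 17.0 × (39.52/49.75) = 17.0 × 0.794372 = 13.5043
rice: 16.0 × (3.25/2.53) = 16.0 × 1.284585 = 20.5534
haircut: 19.4 × (14.26/14.41) = 19.4 × 0.989591 = 19.1981
coffee: 20.2 × (12.20/17.42) = 20.2 × 0.700344 = 14.1470
milk: 12.0 × (1.30/1.18) = 12.0 × 1.101695 = 13.2203
Index = Σ wᵢ·(p₁ᵢ/p₀ᵢ) = 14.8647 + 13.5043 + 20.5534 + 19.1981 + 14.1470 + 13.2203 = 95.4877

95.49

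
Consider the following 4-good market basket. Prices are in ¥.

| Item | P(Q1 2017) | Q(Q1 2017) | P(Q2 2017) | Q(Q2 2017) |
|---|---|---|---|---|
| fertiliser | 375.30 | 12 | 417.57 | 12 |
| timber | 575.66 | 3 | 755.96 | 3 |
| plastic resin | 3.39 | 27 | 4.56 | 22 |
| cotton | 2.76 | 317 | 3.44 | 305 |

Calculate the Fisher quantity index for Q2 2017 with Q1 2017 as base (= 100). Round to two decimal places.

99.27

Laspeyres component (base-period weights):
ΣP(Q1 2017)Q(Q2 2017) = 375.30×12 + 575.66×3 + 3.39×22 + 2.76×305 = 4503.6 + 1726.98 + 74.58 + 841.8 = 7146.96
ΣP(Q1 2017)Q(Q1 2017) = 375.30×12 + 575.66×3 + 3.39×27 + 2.76×317 = 4503.6 + 1726.98 + 91.53 + 874.92 = 7197.03
L = 7146.96 / 7197.03 × 100 = 99.3043
Paasche component (current-period weights):
ΣP(Q2 2017)Q(Q2 2017) = 417.57×12 + 755.96×3 + 4.56×22 + 3.44×305 = 5010.84 + 2267.88 + 100.32 + 1049.2 = 8428.24
ΣP(Q2 2017)Q(Q1 2017) = 417.57×12 + 755.96×3 + 4.56×27 + 3.44×317 = 5010.84 + 2267.88 + 123.12 + 1090.48 = 8492.32
P = 8428.24 / 8492.32 × 100 = 99.2454
Fisher = √(L × P) = √(99.3043 × 99.2454) = 99.2749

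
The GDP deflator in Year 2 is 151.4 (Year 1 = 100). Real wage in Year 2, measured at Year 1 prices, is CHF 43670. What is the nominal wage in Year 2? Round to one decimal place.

Nominal = Real × (Index/100) = 43670 × (151.4/100)
        = 43670 × 1.514 = 66116.3800

66116.4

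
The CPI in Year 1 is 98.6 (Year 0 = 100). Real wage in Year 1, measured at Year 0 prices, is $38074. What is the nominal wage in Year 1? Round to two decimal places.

Nominal = Real × (Index/100) = 38074 × (98.6/100)
        = 38074 × 0.986 = 37540.9640

37540.96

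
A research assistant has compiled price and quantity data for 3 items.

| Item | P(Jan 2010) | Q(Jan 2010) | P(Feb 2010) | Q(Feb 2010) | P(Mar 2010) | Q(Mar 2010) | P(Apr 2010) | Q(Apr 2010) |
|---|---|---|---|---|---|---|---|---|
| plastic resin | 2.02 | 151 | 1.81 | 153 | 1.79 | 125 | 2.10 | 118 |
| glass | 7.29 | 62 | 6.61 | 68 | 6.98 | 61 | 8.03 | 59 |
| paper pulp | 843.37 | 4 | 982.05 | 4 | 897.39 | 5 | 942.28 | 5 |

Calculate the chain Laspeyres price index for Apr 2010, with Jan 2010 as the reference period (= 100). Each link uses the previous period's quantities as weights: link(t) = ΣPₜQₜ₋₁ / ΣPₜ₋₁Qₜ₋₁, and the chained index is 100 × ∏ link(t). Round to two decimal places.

110.68

Link Jan 2010→Feb 2010:
ΣP(Feb 2010)Q(Jan 2010) = 1.81×151 + 6.61×62 + 982.05×4 = 273.31 + 409.82 + 3928.2 = 4611.33
ΣP(Jan 2010)Q(Jan 2010) = 2.02×151 + 7.29×62 + 843.37×4 = 305.02 + 451.98 + 3373.48 = 4130.48
link = 4611.33/4130.48 = 1.116415
Link Feb 2010→Mar 2010:
ΣP(Mar 2010)Q(Feb 2010) = 1.79×153 + 6.98×68 + 897.39×4 = 273.87 + 474.64 + 3589.56 = 4338.07
ΣP(Feb 2010)Q(Feb 2010) = 1.81×153 + 6.61×68 + 982.05×4 = 276.93 + 449.48 + 3928.2 = 4654.61
link = 4338.07/4654.61 = 0.931994
Link Mar 2010→Apr 2010:
ΣP(Apr 2010)Q(Mar 2010) = 2.10×125 + 8.03×61 + 942.28×5 = 262.5 + 489.83 + 4711.4 = 5463.73
ΣP(Mar 2010)Q(Mar 2010) = 1.79×125 + 6.98×61 + 897.39×5 = 223.75 + 425.78 + 4486.95 = 5136.48
link = 5463.73/5136.48 = 1.063711
Chained index = 100 × 1.116415 × 0.931994 × 1.063711 = 110.6783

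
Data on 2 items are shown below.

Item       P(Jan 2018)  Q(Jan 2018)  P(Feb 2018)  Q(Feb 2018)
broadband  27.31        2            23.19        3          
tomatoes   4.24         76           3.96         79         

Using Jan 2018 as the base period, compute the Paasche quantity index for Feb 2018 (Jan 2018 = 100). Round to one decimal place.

Paasche quantity index uses current-period prices as weights.
ΣP(Feb 2018)·Q(Feb 2018) = 23.19×3 + 3.96×79 = 69.57 + 312.84 = 382.41
ΣP(Feb 2018)·Q(Jan 2018) = 23.19×2 + 3.96×76 = 46.38 + 300.96 = 347.34
Index = 382.41 / 347.34 × 100 = 110.0967

110.1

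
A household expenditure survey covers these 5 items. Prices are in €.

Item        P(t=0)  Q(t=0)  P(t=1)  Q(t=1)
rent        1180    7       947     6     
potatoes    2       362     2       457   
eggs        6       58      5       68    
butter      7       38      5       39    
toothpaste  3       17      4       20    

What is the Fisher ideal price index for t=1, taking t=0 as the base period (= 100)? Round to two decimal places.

Laspeyres component (base-period weights):
ΣP(t=1)Q(t=0) = 947×7 + 2×362 + 5×58 + 5×38 + 4×17 = 6629 + 724 + 290 + 190 + 68 = 7901
ΣP(t=0)Q(t=0) = 1180×7 + 2×362 + 6×58 + 7×38 + 3×17 = 8260 + 724 + 348 + 266 + 51 = 9649
L = 7901 / 9649 × 100 = 81.8841
Paasche component (current-period weights):
ΣP(t=1)Q(t=1) = 947×6 + 2×457 + 5×68 + 5×39 + 4×20 = 5682 + 914 + 340 + 195 + 80 = 7211
ΣP(t=0)Q(t=1) = 1180×6 + 2×457 + 6×68 + 7×39 + 3×20 = 7080 + 914 + 408 + 273 + 60 = 8735
P = 7211 / 8735 × 100 = 82.5529
Fisher = √(L × P) = √(81.8841 × 82.5529) = 82.2179

82.22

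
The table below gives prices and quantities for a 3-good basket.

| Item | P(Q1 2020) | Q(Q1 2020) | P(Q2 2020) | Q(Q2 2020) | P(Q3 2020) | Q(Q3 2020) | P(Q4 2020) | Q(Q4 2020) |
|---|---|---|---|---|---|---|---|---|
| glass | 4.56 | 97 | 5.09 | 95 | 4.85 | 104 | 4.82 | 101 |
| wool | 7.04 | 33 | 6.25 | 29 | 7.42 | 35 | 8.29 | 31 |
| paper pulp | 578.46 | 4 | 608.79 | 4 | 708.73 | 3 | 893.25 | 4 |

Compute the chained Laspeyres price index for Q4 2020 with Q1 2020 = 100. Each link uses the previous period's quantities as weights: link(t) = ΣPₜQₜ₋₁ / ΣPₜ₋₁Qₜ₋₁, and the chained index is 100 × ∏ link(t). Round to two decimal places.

Link Q1 2020→Q2 2020:
ΣP(Q2 2020)Q(Q1 2020) = 5.09×97 + 6.25×33 + 608.79×4 = 493.73 + 206.25 + 2435.16 = 3135.14
ΣP(Q1 2020)Q(Q1 2020) = 4.56×97 + 7.04×33 + 578.46×4 = 442.32 + 232.32 + 2313.84 = 2988.48
link = 3135.14/2988.48 = 1.049075
Link Q2 2020→Q3 2020:
ΣP(Q3 2020)Q(Q2 2020) = 4.85×95 + 7.42×29 + 708.73×4 = 460.75 + 215.18 + 2834.92 = 3510.85
ΣP(Q2 2020)Q(Q2 2020) = 5.09×95 + 6.25×29 + 608.79×4 = 483.55 + 181.25 + 2435.16 = 3099.96
link = 3510.85/3099.96 = 1.132547
Link Q3 2020→Q4 2020:
ΣP(Q4 2020)Q(Q3 2020) = 4.82×104 + 8.29×35 + 893.25×3 = 501.28 + 290.15 + 2679.75 = 3471.18
ΣP(Q3 2020)Q(Q3 2020) = 4.85×104 + 7.42×35 + 708.73×3 = 504.4 + 259.7 + 2126.19 = 2890.29
link = 3471.18/2890.29 = 1.200980
Chained index = 100 × 1.049075 × 1.132547 × 1.200980 = 142.6916

142.69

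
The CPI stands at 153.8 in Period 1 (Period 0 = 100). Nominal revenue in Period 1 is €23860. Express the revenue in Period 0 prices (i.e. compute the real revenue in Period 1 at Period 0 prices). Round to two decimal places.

15513.65

Real = Nominal ÷ (Index/100) = 23860 ÷ (153.8/100)
     = 23860 ÷ 1.538 = 15513.6541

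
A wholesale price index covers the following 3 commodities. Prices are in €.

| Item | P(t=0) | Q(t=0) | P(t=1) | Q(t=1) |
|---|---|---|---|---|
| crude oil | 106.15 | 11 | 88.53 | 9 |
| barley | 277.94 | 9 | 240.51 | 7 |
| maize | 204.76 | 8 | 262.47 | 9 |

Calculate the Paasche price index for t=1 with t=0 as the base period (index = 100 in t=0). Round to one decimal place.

Paasche price index uses current-period quantities as weights.
ΣP(t=1)·Q(t=1) = 88.53×9 + 240.51×7 + 262.47×9 = 796.77 + 1683.57 + 2362.23 = 4842.57
ΣP(t=0)·Q(t=1) = 106.15×9 + 277.94×7 + 204.76×9 = 955.35 + 1945.58 + 1842.84 = 4743.77
Index = 4842.57 / 4743.77 × 100 = 102.0827

102.1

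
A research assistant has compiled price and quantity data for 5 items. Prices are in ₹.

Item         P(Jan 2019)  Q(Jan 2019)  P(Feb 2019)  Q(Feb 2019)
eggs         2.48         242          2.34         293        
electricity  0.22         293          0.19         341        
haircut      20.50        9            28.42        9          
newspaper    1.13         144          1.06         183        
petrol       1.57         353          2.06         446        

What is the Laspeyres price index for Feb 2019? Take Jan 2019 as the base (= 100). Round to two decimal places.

Laspeyres price index uses base-period quantities as weights.
ΣP(Feb 2019)·Q(Jan 2019) = 2.34×242 + 0.19×293 + 28.42×9 + 1.06×144 + 2.06×353 = 566.28 + 55.67 + 255.78 + 152.64 + 727.18 = 1757.55
ΣP(Jan 2019)·Q(Jan 2019) = 2.48×242 + 0.22×293 + 20.50×9 + 1.13×144 + 1.57×353 = 600.16 + 64.46 + 184.5 + 162.72 + 554.21 = 1566.05
Index = 1757.55 / 1566.05 × 100 = 112.2282

112.23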